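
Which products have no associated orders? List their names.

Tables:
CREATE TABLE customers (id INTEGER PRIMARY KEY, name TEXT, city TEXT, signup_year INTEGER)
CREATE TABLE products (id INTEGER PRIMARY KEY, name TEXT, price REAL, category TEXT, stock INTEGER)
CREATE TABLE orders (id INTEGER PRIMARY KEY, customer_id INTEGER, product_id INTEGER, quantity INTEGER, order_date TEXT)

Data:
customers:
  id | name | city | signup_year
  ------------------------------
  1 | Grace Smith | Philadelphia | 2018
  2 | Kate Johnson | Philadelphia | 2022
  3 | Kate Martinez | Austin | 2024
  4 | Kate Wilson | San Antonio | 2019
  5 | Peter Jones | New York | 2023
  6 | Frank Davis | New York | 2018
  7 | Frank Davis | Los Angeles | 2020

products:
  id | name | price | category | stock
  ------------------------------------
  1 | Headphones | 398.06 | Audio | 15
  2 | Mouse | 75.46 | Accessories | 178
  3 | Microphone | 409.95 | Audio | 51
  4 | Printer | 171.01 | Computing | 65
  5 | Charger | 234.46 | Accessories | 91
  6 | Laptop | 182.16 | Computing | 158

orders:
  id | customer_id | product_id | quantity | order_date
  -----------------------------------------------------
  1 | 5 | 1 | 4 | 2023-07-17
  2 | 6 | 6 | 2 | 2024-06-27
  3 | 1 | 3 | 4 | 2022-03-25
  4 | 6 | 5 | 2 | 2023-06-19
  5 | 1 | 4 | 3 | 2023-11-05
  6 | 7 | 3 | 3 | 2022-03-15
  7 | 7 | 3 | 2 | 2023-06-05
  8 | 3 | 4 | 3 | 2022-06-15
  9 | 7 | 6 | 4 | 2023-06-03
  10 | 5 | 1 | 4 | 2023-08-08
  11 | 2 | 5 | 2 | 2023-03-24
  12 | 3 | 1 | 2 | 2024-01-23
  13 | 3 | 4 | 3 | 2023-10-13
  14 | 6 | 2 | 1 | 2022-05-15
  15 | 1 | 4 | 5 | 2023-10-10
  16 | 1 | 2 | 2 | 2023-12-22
SELECT p.name FROM products p LEFT JOIN orders c ON c.product_id = p.id WHERE c.id IS NULL

Execution result:
(no rows)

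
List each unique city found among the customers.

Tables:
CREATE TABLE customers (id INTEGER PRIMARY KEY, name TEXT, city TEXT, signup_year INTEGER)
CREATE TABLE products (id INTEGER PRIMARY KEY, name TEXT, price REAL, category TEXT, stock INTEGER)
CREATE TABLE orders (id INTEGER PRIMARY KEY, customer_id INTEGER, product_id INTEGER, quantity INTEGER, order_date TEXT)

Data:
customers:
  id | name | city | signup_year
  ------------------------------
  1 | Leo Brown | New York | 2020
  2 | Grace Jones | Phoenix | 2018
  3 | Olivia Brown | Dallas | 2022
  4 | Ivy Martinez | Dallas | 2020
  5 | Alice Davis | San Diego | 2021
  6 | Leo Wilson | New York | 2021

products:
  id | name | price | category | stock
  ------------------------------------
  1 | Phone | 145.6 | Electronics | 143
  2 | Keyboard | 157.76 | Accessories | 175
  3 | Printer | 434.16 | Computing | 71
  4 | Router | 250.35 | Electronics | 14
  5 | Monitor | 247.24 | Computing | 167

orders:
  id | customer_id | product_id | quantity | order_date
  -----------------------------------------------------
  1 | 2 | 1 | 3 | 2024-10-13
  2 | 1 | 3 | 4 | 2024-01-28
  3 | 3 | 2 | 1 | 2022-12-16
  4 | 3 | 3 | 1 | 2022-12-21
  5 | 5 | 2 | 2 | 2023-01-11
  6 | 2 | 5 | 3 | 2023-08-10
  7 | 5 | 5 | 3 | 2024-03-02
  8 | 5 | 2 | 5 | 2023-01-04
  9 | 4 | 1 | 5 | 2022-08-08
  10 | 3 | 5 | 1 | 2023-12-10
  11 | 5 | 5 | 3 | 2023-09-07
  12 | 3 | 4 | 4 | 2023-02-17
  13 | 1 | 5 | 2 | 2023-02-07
SELECT DISTINCT city FROM customers

Execution result:
city
New York
Phoenix
Dallas
San Diego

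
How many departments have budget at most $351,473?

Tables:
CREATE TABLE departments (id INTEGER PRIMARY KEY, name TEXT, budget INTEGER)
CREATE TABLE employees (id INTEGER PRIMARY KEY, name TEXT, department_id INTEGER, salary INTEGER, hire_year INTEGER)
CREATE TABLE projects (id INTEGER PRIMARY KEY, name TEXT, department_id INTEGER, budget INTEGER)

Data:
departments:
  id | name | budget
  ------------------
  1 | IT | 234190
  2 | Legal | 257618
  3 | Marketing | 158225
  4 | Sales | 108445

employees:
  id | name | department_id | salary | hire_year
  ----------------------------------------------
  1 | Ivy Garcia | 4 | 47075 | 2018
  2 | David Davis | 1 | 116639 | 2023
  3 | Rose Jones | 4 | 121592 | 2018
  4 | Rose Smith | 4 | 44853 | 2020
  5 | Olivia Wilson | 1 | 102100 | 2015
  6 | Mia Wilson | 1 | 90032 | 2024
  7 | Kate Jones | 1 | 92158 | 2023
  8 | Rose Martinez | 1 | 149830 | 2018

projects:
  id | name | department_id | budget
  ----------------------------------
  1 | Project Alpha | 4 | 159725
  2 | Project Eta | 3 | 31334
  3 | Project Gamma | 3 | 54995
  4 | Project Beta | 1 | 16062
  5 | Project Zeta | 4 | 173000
SELECT COUNT(*) FROM departments WHERE budget <= 351473

Execution result:
4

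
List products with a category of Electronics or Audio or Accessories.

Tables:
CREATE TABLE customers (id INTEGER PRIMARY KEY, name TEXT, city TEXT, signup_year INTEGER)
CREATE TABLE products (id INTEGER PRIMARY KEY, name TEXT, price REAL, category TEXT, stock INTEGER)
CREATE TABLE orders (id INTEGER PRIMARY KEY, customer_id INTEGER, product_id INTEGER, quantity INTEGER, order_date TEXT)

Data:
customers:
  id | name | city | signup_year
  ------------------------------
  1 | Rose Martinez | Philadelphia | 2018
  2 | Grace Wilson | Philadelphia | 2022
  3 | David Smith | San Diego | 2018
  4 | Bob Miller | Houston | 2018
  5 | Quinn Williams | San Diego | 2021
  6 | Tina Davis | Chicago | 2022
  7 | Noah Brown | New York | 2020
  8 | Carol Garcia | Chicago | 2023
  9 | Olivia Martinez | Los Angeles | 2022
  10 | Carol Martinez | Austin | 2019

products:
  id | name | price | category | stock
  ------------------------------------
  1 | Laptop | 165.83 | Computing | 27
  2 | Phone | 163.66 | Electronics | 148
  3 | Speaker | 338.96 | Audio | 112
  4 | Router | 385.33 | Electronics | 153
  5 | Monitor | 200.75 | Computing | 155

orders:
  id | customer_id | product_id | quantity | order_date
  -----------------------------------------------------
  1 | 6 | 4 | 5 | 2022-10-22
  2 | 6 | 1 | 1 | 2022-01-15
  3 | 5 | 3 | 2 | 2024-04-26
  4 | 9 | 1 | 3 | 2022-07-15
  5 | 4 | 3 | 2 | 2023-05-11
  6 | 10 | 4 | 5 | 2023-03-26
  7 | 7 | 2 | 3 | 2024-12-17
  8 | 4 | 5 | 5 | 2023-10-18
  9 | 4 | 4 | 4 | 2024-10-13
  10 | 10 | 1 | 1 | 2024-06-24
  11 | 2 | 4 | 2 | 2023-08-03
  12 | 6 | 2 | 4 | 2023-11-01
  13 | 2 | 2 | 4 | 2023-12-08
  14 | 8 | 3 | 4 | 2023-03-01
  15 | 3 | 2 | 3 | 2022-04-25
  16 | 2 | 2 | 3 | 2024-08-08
SELECT name, category FROM products WHERE category IN ('Electronics', 'Audio', 'Accessories')

Execution result:
name | category
Phone | Electronics
Speaker | Audio
Router | Electronics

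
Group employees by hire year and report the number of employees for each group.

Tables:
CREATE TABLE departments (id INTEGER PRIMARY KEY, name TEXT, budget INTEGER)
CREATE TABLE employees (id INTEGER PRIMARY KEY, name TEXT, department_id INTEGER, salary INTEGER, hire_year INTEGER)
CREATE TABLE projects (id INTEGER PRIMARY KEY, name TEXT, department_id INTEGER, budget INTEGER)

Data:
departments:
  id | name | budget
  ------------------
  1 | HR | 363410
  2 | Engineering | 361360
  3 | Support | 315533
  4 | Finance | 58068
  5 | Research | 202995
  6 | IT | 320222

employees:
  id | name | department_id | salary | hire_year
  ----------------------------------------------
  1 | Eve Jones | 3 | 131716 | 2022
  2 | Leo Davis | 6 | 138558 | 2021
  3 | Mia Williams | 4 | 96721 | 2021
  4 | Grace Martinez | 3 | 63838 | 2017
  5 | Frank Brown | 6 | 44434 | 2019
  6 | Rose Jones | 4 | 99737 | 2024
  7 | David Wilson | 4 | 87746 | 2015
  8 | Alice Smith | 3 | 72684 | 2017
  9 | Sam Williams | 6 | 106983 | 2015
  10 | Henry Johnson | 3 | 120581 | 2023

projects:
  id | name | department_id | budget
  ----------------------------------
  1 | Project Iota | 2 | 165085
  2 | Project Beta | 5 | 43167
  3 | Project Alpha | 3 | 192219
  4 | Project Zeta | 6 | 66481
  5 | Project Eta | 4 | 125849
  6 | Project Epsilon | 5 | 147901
SELECT hire_year, COUNT(*) AS n FROM employees GROUP BY hire_year

Execution result:
hire_year | n
2015 | 2
2017 | 2
2019 | 1
2021 | 2
2022 | 1
2023 | 1
2024 | 1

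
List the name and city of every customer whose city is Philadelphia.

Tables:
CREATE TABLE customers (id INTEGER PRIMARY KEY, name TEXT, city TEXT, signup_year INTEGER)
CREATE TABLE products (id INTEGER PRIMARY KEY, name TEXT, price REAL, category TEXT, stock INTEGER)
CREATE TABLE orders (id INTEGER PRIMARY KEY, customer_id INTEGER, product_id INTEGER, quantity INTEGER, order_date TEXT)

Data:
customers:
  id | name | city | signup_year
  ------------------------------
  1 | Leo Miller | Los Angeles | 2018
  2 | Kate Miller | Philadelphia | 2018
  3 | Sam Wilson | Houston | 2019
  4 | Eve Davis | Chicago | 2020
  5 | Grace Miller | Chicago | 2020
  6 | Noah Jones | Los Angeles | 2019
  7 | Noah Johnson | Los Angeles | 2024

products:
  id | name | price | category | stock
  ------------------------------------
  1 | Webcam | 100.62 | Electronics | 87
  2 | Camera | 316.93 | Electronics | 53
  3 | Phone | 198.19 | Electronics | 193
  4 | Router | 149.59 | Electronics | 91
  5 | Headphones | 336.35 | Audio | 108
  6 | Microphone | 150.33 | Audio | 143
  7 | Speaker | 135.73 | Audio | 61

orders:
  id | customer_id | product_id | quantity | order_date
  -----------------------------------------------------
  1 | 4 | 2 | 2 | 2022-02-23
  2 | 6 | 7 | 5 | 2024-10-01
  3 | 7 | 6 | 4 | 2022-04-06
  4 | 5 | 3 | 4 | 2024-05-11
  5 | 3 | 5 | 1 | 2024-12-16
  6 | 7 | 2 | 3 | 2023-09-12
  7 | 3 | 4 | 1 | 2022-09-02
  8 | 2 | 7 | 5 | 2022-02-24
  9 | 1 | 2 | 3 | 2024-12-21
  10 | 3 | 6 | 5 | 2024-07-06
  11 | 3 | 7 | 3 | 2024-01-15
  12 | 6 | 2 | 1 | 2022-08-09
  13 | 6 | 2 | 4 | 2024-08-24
SELECT name, city FROM customers WHERE city = 'Philadelphia'

Execution result:
name | city
Kate Miller | Philadelphia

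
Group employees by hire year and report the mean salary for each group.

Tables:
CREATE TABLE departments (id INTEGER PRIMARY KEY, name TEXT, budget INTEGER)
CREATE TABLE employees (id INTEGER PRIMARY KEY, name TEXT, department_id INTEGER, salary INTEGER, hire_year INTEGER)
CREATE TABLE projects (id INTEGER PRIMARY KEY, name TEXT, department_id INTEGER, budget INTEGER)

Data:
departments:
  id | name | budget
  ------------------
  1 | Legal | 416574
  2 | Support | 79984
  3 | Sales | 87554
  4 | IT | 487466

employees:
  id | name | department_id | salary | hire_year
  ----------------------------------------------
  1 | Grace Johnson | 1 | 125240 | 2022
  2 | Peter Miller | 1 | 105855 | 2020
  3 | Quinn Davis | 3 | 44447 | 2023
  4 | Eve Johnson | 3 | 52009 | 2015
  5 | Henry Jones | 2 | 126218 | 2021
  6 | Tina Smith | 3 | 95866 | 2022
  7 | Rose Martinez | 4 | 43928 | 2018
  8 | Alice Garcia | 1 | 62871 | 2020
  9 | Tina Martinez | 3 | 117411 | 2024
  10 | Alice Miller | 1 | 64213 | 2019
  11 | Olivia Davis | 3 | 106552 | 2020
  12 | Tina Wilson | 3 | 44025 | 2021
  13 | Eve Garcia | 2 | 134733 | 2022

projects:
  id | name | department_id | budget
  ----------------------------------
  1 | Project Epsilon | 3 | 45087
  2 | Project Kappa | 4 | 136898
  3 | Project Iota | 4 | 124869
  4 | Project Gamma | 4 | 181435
SELECT hire_year, AVG(salary) AS avg_salary FROM employees GROUP BY hire_year

Execution result:
hire_year | avg_salary
2015 | 52009.00
2018 | 43928.00
2019 | 64213.00
2020 | 91759.33
2021 | 85121.50
2022 | 118613.00
2023 | 44447.00
2024 | 117411.00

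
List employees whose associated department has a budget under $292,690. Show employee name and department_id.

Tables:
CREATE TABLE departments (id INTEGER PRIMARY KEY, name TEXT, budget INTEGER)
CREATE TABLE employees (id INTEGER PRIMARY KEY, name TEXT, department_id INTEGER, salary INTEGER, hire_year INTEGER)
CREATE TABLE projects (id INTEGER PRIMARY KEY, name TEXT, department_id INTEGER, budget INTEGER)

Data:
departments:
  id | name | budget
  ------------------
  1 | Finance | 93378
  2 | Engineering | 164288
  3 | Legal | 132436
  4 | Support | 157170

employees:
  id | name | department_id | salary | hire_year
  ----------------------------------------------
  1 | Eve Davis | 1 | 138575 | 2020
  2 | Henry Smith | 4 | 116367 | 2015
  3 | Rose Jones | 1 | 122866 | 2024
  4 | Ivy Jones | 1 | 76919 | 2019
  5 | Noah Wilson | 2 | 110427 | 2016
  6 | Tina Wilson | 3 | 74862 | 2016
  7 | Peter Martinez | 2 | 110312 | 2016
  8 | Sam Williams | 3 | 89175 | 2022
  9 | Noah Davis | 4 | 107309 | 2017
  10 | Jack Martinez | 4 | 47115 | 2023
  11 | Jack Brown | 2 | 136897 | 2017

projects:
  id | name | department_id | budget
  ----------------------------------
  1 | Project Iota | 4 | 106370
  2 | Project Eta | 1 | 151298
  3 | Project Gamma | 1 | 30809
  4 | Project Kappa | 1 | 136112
SELECT name, department_id FROM employees WHERE department_id IN (SELECT id FROM departments WHERE budget < 292690)

Execution result:
name | department_id
Eve Davis | 1
Henry Smith | 4
Rose Jones | 1
Ivy Jones | 1
Noah Wilson | 2
Tina Wilson | 3
Peter Martinez | 2
Sam Williams | 3
Noah Davis | 4
Jack Martinez | 4
Jack Brown | 2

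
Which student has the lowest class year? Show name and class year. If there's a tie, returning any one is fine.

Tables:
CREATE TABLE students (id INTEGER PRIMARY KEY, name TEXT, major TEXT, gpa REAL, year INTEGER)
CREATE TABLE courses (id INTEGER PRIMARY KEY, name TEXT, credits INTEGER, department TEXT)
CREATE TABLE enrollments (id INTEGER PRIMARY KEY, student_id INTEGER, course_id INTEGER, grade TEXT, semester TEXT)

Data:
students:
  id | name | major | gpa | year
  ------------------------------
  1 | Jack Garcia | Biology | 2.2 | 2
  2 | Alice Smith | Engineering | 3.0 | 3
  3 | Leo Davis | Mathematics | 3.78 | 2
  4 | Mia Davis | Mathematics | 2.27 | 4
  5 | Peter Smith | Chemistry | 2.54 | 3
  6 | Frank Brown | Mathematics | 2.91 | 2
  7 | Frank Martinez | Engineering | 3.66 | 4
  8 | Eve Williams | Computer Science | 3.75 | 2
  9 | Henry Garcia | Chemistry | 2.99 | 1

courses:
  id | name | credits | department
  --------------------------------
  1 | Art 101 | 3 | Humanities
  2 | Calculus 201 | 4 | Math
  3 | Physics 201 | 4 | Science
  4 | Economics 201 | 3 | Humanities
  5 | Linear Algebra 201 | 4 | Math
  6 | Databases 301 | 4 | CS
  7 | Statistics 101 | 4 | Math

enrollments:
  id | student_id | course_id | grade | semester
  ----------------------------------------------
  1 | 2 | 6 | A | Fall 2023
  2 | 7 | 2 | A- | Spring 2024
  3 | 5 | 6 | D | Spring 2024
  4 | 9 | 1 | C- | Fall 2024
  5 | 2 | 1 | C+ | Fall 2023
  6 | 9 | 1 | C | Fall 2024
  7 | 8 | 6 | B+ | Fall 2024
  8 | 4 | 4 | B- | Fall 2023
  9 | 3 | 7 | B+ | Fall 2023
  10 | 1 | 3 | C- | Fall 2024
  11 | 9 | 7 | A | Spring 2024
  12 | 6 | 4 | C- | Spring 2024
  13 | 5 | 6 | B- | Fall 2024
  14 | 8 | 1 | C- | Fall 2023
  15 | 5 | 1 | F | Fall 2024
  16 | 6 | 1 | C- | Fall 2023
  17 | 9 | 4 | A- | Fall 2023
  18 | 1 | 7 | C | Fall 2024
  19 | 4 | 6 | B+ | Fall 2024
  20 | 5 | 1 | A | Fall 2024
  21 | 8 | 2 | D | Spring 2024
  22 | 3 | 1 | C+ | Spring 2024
SELECT name, year FROM students ORDER BY year ASC LIMIT 1

Execution result:
name | year
Henry Garcia | 1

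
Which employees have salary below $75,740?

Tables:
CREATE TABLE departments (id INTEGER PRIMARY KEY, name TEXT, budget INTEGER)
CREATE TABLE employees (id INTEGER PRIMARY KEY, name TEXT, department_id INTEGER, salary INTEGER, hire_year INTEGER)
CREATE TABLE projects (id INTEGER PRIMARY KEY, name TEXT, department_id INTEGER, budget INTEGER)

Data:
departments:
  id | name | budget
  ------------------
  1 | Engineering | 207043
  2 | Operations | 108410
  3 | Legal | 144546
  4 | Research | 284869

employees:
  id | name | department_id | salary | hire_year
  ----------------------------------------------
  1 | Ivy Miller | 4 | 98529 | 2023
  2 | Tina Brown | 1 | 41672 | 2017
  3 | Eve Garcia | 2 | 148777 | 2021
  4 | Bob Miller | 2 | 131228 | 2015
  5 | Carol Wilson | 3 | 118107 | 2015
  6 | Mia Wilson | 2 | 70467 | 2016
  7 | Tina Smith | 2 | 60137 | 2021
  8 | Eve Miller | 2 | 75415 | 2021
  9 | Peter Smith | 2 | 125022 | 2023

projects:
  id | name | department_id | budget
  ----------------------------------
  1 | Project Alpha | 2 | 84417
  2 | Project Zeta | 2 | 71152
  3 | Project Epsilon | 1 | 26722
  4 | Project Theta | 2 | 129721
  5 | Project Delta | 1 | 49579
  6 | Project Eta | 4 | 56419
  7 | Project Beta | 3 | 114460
SELECT name, salary FROM employees WHERE salary < 75740

Execution result:
name | salary
Tina Brown | 41672
Mia Wilson | 70467
Tina Smith | 60137
Eve Miller | 75415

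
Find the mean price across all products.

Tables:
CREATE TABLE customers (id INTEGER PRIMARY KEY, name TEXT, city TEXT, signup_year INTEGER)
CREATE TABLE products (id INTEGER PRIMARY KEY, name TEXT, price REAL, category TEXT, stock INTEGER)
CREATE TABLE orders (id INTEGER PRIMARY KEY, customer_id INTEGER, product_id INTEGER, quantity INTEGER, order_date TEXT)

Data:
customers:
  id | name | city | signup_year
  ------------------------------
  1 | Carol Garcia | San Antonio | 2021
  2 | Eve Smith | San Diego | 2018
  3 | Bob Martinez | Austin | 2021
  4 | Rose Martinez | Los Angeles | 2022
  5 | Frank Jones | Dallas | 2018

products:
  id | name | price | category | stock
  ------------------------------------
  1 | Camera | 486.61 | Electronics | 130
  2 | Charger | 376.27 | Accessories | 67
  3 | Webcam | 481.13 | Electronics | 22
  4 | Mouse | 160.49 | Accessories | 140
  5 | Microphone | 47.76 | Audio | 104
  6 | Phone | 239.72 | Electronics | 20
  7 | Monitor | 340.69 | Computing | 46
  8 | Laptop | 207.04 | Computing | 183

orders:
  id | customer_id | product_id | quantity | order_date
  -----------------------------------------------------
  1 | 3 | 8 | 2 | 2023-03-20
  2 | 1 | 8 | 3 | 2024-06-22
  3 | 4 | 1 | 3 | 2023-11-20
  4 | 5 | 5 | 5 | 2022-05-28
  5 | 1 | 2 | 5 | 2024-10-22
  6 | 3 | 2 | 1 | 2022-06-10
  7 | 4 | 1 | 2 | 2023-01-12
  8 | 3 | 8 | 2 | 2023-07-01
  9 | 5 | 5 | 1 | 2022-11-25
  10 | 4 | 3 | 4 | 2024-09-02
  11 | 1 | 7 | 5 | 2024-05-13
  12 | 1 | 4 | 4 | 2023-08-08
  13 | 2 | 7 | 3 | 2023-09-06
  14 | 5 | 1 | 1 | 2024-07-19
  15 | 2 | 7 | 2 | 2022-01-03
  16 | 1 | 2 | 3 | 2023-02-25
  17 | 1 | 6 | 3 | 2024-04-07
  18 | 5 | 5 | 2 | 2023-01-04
SELECT AVG(price) FROM products

Execution result:
292.46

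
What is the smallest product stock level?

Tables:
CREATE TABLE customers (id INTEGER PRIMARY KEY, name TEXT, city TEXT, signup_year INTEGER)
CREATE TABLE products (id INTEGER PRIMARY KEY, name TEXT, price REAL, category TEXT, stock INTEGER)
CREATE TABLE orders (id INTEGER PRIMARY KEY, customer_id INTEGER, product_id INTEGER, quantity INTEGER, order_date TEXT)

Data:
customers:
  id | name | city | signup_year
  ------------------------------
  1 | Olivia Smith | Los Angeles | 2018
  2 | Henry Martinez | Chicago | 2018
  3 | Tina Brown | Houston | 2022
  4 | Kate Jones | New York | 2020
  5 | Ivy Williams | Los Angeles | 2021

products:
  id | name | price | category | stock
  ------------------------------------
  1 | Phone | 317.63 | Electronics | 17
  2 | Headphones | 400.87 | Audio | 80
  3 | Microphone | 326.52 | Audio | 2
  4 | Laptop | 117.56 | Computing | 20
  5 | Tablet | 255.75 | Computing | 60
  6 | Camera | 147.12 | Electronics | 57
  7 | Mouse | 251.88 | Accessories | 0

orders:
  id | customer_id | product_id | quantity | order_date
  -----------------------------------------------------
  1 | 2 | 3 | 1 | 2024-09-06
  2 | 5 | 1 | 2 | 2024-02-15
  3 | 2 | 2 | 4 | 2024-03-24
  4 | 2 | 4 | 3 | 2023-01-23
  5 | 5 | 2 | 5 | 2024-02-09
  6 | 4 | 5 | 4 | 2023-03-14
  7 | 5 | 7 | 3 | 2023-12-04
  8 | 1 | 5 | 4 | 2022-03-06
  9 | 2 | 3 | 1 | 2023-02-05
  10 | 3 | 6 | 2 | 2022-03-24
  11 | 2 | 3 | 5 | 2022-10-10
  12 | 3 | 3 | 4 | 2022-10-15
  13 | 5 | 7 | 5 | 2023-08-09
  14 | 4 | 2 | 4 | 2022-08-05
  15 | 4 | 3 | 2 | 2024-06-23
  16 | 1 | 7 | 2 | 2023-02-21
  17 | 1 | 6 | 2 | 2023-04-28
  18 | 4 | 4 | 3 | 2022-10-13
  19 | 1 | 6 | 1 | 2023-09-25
SELECT MIN(stock) FROM products

Execution result:
0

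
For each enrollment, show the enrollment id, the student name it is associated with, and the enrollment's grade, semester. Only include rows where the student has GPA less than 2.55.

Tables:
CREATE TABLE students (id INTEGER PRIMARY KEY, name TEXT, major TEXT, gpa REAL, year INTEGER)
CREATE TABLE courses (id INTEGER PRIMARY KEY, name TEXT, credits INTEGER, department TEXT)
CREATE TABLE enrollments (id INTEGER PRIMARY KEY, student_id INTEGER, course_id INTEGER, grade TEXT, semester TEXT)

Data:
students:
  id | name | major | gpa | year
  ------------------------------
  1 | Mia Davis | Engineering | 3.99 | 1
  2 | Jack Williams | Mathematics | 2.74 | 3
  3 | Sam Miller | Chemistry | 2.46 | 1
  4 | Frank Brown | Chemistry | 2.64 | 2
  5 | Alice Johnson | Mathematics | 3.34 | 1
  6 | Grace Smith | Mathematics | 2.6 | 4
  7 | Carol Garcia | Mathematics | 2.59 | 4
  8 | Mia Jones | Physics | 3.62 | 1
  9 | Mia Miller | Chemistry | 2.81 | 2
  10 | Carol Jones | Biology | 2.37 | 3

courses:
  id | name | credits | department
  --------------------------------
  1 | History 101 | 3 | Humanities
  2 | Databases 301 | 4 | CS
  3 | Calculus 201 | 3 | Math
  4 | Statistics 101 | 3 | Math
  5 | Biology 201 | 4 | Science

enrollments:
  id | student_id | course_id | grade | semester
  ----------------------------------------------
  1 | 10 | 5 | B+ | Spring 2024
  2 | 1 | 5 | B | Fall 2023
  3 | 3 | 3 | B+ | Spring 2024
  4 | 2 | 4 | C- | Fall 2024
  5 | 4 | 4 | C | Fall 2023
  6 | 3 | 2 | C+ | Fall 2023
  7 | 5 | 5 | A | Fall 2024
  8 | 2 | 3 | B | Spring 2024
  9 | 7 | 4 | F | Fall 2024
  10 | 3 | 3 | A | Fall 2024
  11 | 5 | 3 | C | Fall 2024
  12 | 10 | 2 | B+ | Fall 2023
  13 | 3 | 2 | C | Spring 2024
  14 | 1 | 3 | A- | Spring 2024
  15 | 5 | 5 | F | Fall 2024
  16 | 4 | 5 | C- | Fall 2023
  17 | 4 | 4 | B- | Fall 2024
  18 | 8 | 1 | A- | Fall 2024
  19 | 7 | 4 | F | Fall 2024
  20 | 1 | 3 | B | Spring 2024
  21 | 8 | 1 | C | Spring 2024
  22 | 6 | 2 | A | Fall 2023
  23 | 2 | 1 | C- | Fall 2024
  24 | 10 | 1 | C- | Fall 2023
SELECT c.id, p.name AS student, c.grade, c.semester FROM enrollments c JOIN students p ON c.student_id = p.id WHERE p.gpa < 2.55

Execution result:
id | student | grade | semester
1 | Carol Jones | B+ | Spring 2024
3 | Sam Miller | B+ | Spring 2024
6 | Sam Miller | C+ | Fall 2023
10 | Sam Miller | A | Fall 2024
12 | Carol Jones | B+ | Fall 2023
13 | Sam Miller | C | Spring 2024
24 | Carol Jones | C- | Fall 2023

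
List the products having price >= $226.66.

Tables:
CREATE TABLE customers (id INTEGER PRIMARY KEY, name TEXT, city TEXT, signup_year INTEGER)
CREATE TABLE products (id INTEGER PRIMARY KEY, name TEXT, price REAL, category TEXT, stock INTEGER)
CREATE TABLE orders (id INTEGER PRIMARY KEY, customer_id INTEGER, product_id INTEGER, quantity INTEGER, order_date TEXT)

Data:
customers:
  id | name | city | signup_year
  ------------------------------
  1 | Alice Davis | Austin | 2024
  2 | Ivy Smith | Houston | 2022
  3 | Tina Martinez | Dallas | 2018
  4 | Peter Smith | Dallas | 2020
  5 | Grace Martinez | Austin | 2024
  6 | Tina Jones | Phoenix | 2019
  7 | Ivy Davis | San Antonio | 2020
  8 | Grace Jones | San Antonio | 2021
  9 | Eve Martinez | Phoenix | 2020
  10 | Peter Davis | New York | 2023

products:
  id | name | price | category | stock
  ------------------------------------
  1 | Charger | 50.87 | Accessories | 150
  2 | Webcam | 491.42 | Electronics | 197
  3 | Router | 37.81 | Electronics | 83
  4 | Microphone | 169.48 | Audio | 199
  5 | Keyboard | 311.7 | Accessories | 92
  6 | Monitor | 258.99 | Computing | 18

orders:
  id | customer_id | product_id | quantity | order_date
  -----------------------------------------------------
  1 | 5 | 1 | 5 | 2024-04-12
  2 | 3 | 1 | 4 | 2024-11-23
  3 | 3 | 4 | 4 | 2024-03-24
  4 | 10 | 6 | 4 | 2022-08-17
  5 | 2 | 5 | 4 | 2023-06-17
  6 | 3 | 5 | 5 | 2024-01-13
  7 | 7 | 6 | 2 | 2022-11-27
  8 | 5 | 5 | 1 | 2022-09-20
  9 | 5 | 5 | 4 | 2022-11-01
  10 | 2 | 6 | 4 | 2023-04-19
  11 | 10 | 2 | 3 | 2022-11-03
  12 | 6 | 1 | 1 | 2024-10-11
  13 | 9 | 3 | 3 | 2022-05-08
SELECT name, price FROM products WHERE price >= 226.66

Execution result:
name | price
Webcam | 491.42
Keyboard | 311.70
Monitor | 258.99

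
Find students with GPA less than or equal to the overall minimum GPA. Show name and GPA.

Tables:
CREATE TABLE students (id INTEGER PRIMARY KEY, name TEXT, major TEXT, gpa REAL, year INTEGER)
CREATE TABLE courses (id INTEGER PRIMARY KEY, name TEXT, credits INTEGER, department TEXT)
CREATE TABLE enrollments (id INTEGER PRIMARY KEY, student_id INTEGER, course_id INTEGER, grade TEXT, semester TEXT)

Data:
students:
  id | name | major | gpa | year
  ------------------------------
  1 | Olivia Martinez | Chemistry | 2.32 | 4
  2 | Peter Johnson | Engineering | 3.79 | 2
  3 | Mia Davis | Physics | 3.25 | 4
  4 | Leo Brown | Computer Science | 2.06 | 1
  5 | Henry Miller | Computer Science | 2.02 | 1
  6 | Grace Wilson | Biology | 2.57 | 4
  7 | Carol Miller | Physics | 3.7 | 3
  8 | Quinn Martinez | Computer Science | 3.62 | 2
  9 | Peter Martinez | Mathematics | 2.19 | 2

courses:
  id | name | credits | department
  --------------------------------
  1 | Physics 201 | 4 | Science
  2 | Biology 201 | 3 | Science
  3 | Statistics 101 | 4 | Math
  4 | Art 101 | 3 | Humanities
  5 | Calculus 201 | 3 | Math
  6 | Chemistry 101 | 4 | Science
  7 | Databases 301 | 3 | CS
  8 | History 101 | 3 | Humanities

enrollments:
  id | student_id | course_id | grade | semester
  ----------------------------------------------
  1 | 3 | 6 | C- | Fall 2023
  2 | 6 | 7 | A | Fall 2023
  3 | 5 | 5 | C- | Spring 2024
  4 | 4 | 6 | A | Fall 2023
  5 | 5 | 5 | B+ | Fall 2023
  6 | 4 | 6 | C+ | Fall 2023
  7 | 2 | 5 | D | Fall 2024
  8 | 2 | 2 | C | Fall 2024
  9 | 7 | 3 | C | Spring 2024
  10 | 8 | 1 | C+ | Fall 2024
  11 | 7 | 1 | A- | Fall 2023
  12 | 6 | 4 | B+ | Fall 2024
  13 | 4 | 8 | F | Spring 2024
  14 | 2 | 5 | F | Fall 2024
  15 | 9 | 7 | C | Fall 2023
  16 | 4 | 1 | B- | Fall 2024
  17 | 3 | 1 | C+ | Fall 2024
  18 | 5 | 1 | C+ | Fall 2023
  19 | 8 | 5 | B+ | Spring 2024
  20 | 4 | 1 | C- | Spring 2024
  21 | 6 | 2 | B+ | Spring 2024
SELECT name, gpa FROM students WHERE gpa <= (SELECT MIN(gpa) FROM students)

Execution result:
name | gpa
Henry Miller | 2.02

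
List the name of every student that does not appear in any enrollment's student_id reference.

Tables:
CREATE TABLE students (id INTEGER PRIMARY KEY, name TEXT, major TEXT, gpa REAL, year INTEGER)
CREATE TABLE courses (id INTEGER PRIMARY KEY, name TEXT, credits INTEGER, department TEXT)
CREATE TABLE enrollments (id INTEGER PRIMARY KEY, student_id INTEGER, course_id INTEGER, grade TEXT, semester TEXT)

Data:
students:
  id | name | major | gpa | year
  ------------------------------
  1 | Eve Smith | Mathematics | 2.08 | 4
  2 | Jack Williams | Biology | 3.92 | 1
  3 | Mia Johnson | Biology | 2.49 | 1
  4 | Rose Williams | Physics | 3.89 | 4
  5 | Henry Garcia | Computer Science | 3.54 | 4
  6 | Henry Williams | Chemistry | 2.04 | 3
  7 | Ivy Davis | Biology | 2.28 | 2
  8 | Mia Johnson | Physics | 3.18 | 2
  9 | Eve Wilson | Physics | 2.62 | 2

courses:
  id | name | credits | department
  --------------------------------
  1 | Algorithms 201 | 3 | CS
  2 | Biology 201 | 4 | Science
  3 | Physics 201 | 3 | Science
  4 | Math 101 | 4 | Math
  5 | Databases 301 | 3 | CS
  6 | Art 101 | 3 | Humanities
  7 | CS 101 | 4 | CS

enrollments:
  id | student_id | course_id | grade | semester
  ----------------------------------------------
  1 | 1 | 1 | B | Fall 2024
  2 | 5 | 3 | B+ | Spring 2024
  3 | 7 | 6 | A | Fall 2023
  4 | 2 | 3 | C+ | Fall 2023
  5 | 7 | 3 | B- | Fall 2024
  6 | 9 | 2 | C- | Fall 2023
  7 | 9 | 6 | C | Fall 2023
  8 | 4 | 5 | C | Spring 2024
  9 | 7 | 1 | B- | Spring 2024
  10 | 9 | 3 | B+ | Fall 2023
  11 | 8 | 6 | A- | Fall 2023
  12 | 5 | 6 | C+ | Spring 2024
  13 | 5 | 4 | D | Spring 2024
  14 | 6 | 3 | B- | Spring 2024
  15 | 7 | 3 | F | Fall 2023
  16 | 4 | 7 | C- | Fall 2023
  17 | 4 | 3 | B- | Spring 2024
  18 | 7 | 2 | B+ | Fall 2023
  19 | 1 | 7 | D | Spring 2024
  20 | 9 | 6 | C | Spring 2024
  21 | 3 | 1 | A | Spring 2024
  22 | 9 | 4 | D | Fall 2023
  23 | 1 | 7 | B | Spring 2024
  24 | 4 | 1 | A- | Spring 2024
SELECT p.name FROM students p LEFT JOIN enrollments c ON c.student_id = p.id WHERE c.id IS NULL

Execution result:
(no rows)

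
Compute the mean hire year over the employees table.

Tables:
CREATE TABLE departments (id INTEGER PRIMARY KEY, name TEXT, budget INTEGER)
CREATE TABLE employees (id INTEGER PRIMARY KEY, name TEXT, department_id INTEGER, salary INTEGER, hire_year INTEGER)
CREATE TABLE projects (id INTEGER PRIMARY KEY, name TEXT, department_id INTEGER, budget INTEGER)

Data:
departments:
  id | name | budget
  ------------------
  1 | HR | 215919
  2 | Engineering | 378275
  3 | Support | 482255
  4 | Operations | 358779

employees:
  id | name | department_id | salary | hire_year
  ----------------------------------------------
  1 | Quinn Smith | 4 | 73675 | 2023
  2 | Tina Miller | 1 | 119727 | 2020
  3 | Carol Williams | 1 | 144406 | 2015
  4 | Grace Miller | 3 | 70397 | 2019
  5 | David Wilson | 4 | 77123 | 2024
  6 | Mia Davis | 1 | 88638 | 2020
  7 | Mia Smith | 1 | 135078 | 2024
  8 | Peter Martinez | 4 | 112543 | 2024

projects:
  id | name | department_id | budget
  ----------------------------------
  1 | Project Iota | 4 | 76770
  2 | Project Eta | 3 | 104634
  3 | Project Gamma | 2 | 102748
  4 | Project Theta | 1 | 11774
SELECT AVG(hire_year) FROM employees

Execution result:
2021.13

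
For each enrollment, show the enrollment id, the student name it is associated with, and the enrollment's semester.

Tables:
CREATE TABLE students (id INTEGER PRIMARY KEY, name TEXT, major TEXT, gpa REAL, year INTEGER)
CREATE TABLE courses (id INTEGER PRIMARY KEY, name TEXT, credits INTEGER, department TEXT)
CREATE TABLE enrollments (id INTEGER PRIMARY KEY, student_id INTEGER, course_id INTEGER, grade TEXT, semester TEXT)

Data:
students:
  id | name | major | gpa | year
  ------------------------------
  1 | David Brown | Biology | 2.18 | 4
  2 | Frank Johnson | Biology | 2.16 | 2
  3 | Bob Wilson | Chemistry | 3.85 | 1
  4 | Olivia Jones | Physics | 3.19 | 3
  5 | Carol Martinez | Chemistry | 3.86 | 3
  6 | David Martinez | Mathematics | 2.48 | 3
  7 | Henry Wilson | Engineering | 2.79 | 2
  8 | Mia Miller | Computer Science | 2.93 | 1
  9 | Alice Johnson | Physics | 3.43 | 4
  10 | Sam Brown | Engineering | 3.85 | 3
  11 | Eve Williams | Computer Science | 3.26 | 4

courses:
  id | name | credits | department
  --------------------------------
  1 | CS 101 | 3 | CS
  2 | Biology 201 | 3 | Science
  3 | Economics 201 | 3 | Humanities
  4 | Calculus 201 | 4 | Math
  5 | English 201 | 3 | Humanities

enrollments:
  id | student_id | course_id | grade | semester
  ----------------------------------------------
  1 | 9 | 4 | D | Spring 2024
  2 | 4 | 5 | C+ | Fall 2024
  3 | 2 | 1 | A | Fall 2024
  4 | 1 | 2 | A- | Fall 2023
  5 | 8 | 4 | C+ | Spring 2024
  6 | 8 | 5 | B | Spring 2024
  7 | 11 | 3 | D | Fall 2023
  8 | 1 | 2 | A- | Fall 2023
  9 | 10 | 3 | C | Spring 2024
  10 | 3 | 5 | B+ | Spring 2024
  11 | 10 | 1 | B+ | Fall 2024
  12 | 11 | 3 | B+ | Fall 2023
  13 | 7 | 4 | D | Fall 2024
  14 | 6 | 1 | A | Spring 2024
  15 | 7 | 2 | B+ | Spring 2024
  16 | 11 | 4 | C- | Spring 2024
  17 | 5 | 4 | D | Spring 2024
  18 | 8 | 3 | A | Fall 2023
SELECT c.id, p.name AS student, c.semester FROM enrollments c JOIN students p ON c.student_id = p.id

Execution result:
id | student | semester
1 | Alice Johnson | Spring 2024
2 | Olivia Jones | Fall 2024
3 | Frank Johnson | Fall 2024
4 | David Brown | Fall 2023
5 | Mia Miller | Spring 2024
6 | Mia Miller | Spring 2024
7 | Eve Williams | Fall 2023
8 | David Brown | Fall 2023
9 | Sam Brown | Spring 2024
10 | Bob Wilson | Spring 2024
11 | Sam Brown | Fall 2024
12 | Eve Williams | Fall 2023
13 | Henry Wilson | Fall 2024
14 | David Martinez | Spring 2024
15 | Henry Wilson | Spring 2024
16 | Eve Williams | Spring 2024
17 | Carol Martinez | Spring 2024
18 | Mia Miller | Fall 2023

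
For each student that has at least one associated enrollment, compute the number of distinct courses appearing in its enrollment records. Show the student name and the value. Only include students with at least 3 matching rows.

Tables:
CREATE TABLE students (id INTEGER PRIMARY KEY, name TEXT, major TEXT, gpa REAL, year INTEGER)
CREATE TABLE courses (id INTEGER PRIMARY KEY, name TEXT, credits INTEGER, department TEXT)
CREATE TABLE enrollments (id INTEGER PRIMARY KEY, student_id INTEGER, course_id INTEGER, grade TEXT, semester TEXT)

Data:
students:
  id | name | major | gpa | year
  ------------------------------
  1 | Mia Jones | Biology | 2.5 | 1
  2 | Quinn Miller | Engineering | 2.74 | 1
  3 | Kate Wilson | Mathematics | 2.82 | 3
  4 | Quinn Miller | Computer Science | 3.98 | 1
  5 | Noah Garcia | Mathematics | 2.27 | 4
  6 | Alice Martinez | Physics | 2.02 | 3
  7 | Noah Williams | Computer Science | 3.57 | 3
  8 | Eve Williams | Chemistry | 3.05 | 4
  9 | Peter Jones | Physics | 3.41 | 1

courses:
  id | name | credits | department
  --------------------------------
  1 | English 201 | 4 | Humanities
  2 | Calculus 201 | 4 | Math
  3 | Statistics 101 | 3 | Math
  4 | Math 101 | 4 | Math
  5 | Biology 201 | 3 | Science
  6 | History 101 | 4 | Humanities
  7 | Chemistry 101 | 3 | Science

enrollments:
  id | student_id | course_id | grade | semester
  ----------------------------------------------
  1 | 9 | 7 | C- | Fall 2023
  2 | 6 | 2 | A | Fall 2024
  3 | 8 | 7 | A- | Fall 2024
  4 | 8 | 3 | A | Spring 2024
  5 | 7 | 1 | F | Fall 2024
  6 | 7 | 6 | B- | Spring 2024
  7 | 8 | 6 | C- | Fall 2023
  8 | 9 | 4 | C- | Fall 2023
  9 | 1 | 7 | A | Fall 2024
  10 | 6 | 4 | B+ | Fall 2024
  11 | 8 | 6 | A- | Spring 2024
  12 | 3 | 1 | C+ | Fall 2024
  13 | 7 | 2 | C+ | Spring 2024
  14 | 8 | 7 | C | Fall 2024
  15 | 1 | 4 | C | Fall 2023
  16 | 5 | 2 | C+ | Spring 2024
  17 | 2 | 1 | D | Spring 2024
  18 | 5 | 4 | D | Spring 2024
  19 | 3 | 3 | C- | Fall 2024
SELECT p.name, COUNT(DISTINCT c.course_id) AS distinct_course_count FROM enrollments c JOIN students p ON c.student_id = p.id GROUP BY p.id, p.name HAVING COUNT(*) >= 3

Execution result:
name | distinct_course_count
Noah Williams | 3
Eve Williams | 3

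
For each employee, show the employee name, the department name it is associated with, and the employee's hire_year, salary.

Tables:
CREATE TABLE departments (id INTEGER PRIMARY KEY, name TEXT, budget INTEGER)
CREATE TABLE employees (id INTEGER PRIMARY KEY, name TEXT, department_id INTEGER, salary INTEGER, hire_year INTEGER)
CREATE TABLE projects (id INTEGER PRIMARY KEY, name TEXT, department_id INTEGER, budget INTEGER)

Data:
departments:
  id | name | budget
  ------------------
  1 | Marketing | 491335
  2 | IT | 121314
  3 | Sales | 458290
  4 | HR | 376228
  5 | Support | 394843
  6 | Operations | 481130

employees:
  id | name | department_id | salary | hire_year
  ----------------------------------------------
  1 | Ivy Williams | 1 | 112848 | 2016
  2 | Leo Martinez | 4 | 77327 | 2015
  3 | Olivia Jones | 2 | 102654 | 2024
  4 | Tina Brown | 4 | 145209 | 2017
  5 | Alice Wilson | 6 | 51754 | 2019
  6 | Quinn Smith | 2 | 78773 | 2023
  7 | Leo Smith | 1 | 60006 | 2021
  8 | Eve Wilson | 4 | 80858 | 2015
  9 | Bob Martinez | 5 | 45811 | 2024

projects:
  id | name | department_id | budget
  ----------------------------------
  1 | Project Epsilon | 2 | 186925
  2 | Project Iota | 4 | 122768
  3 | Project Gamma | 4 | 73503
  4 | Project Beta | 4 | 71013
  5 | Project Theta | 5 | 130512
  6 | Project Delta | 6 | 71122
SELECT c.name, p.name AS department, c.hire_year, c.salary FROM employees c JOIN departments p ON c.department_id = p.id

Execution result:
name | department | hire_year | salary
Ivy Williams | Marketing | 2016 | 112848
Leo Martinez | HR | 2015 | 77327
Olivia Jones | IT | 2024 | 102654
Tina Brown | HR | 2017 | 145209
Alice Wilson | Operations | 2019 | 51754
Quinn Smith | IT | 2023 | 78773
Leo Smith | Marketing | 2021 | 60006
Eve Wilson | HR | 2015 | 80858
Bob Martinez | Support | 2024 | 45811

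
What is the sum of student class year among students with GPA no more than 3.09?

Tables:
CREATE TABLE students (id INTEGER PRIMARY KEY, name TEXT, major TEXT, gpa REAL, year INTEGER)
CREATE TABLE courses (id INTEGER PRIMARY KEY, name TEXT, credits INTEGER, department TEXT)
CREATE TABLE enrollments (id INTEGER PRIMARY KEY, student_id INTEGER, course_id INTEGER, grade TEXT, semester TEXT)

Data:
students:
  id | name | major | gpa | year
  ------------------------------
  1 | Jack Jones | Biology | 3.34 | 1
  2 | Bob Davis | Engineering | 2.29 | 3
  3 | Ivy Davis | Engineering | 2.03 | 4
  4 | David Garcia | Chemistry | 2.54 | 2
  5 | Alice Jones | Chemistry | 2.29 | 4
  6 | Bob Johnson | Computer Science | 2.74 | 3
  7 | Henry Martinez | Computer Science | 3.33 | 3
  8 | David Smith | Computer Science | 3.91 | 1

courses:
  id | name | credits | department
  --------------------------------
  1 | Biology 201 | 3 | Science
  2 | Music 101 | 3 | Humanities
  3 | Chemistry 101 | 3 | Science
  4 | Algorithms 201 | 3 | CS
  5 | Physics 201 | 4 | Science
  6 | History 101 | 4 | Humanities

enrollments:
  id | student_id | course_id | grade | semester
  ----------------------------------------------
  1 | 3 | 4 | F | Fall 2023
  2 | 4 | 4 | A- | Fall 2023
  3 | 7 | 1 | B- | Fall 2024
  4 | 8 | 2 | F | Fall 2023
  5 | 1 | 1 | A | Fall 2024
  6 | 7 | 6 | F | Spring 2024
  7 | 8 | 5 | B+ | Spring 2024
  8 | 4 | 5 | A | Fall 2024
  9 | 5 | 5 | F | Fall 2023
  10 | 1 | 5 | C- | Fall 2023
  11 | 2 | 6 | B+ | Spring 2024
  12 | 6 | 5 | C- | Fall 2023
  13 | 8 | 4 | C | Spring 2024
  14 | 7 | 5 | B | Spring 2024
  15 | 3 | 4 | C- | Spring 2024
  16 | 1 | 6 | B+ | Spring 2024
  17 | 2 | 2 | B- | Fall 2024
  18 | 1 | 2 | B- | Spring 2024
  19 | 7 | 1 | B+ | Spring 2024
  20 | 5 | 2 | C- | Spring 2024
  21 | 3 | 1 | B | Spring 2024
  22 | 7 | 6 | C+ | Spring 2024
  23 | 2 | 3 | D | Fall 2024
SELECT SUM(year) FROM students WHERE gpa <= 3.09

Execution result:
16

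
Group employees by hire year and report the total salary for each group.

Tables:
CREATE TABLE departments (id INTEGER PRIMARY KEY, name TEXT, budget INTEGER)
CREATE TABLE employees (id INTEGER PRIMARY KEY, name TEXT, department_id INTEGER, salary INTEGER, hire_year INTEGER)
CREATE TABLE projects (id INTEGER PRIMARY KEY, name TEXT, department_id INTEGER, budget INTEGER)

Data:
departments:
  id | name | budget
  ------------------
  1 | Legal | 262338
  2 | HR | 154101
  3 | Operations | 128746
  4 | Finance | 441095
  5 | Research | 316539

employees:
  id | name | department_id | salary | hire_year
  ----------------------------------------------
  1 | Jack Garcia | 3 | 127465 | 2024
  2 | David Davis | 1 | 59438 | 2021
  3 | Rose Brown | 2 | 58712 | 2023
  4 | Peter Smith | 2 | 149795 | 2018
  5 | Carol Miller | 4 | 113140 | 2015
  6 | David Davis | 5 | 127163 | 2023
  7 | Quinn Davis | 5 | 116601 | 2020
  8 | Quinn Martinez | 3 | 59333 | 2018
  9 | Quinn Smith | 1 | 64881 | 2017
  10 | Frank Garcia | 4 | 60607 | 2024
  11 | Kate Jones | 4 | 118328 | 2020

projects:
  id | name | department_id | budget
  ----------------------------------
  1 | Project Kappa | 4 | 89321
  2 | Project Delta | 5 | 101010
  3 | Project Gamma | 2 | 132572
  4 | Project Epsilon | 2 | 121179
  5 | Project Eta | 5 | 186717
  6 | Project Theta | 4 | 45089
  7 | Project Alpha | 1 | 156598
SELECT hire_year, SUM(salary) AS sum_salary FROM employees GROUP BY hire_year

Execution result:
hire_year | sum_salary
2015 | 113140
2017 | 64881
2018 | 209128
2020 | 234929
2021 | 59438
2023 | 185875
2024 | 188072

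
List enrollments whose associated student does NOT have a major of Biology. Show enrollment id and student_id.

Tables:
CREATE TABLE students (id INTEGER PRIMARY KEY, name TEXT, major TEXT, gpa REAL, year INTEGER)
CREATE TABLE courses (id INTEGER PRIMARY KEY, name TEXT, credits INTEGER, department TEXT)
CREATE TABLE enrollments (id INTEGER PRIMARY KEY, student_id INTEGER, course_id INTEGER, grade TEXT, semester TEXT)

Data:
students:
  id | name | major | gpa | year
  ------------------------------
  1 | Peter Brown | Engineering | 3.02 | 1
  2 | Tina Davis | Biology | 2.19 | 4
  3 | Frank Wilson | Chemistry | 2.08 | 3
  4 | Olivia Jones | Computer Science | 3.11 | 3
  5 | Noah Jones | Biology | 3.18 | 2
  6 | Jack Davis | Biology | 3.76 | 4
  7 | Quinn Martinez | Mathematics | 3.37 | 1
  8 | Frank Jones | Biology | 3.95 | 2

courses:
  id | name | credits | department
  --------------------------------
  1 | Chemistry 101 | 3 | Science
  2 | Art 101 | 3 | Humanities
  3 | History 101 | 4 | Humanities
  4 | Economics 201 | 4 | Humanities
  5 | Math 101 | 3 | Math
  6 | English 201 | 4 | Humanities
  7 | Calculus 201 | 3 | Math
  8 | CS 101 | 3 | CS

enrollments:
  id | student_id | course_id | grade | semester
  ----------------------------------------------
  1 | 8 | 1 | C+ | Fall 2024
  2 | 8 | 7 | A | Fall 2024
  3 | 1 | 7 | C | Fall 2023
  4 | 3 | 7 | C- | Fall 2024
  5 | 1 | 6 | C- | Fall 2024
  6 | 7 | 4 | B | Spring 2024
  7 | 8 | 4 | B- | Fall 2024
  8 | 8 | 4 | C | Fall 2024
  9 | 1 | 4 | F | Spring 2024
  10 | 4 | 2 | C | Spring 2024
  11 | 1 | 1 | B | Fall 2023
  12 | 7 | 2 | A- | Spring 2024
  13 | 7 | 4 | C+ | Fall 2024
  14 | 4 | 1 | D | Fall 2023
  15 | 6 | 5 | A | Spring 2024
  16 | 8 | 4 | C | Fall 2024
SELECT id, student_id FROM enrollments WHERE student_id NOT IN (SELECT id FROM students WHERE major = 'Biology')

Execution result:
id | student_id
3 | 1
4 | 3
5 | 1
6 | 7
9 | 1
10 | 4
11 | 1
12 | 7
13 | 7
14 | 4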